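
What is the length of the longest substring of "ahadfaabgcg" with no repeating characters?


Input: "ahadfaabgcg"
Sliding window (track last position of each char):
  Position 0 ('a'): window [0,0] length 1 -- new best
  Position 1 ('h'): window [0,1] length 2 -- new best
  Position 2 ('a'): repeat (last at 0), move window start to 1
  Position 2 ('a'): window [1,2] length 2
  Position 3 ('d'): window [1,3] length 3 -- new best
  Position 4 ('f'): window [1,4] length 4 -- new best
  Position 5 ('a'): repeat (last at 2), move window start to 3
  Position 5 ('a'): window [3,5] length 3
  Position 6 ('a'): repeat (last at 5), move window start to 6
  Position 6 ('a'): window [6,6] length 1
  Position 7 ('b'): window [6,7] length 2
  Position 8 ('g'): window [6,8] length 3
  Position 9 ('c'): window [6,9] length 4
  Position 10 ('g'): repeat (last at 8), move window start to 9
  Position 10 ('g'): window [9,10] length 2
Longest substring with no repeats: "hadf" with length 4

4


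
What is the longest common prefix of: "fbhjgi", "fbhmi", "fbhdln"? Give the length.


Words: fbhjgi, fbhmi, fbhdln
  Position 0: all 'f' => match
  Position 1: all 'b' => match
  Position 2: all 'h' => match
  Position 3: ('j', 'm', 'd') => mismatch, stop
LCP = "fbh" (length 3)

3


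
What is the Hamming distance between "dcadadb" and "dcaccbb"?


Comparing "dcadadb" and "dcaccbb" position by position:
  Position 0: 'd' vs 'd' => same
  Position 1: 'c' vs 'c' => same
  Position 2: 'a' vs 'a' => same
  Position 3: 'd' vs 'c' => differ
  Position 4: 'a' vs 'c' => differ
  Position 5: 'd' vs 'b' => differ
  Position 6: 'b' vs 'b' => same
Total differences (Hamming distance): 3

3


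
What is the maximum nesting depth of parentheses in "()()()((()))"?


Input: "()()()((()))"
Tracking depth:
  Position 0 '(': depth becomes 1
  Position 1 ')': depth becomes 0
  Position 2 '(': depth becomes 1
  Position 3 ')': depth becomes 0
  Position 4 '(': depth becomes 1
  Position 5 ')': depth becomes 0
  Position 6 '(': depth becomes 1
  Position 7 '(': depth becomes 2
  Position 8 '(': depth becomes 3
  Position 9 ')': depth becomes 2
  Position 10 ')': depth becomes 1
  Position 11 ')': depth becomes 0
Maximum depth reached: 3

3


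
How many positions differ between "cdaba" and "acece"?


Comparing "cdaba" and "acece" position by position:
  Position 0: 'c' vs 'a' => DIFFER
  Position 1: 'd' vs 'c' => DIFFER
  Position 2: 'a' vs 'e' => DIFFER
  Position 3: 'b' vs 'c' => DIFFER
  Position 4: 'a' vs 'e' => DIFFER
Positions that differ: 5

5


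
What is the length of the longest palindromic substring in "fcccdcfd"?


Input: "fcccdcfd"
Checking substrings for palindromes:
  [1:4] "ccc" (len 3) => palindrome
  [3:6] "cdc" (len 3) => palindrome
  [1:3] "cc" (len 2) => palindrome
  [2:4] "cc" (len 2) => palindrome
Longest palindromic substring: "ccc" with length 3

3


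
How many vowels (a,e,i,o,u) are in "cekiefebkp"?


Input: cekiefebkp
Checking each character:
  'c' at position 0: consonant
  'e' at position 1: vowel (running total: 1)
  'k' at position 2: consonant
  'i' at position 3: vowel (running total: 2)
  'e' at position 4: vowel (running total: 3)
  'f' at position 5: consonant
  'e' at position 6: vowel (running total: 4)
  'b' at position 7: consonant
  'k' at position 8: consonant
  'p' at position 9: consonant
Total vowels: 4

4


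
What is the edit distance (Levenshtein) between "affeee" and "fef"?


Computing edit distance: "affeee" -> "fef"
DP table:
           f    e    f
      0    1    2    3
  a   1    1    2    3
  f   2    1    2    2
  f   3    2    2    2
  e   4    3    2    3
  e   5    4    3    3
  e   6    5    4    4
Edit distance = dp[6][3] = 4

4


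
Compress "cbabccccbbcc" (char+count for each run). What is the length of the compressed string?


Input: cbabccccbbcc
Runs:
  'c' x 1 => "c1"
  'b' x 1 => "b1"
  'a' x 1 => "a1"
  'b' x 1 => "b1"
  'c' x 4 => "c4"
  'b' x 2 => "b2"
  'c' x 2 => "c2"
Compressed: "c1b1a1b1c4b2c2"
Compressed length: 14

14


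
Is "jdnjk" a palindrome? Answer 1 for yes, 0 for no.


Input: jdnjk
Reversed: kjndj
  Compare pos 0 ('j') with pos 4 ('k'): MISMATCH
  Compare pos 1 ('d') with pos 3 ('j'): MISMATCH
Result: not a palindrome

0


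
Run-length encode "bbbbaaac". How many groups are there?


Input: bbbbaaac
Scanning for consecutive runs:
  Group 1: 'b' x 4 (positions 0-3)
  Group 2: 'a' x 3 (positions 4-6)
  Group 3: 'c' x 1 (positions 7-7)
Total groups: 3

3


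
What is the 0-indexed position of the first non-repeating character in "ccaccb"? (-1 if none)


Input: ccaccb
Character frequencies:
  'a': 1
  'b': 1
  'c': 4
Scanning left to right for freq == 1:
  Position 0 ('c'): freq=4, skip
  Position 1 ('c'): freq=4, skip
  Position 2 ('a'): unique! => answer = 2

2


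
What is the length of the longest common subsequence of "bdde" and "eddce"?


LCS of "bdde" and "eddce"
DP table:
           e    d    d    c    e
      0    0    0    0    0    0
  b   0    0    0    0    0    0
  d   0    0    1    1    1    1
  d   0    0    1    2    2    2
  e   0    1    1    2    2    3
LCS length = dp[4][5] = 3

3


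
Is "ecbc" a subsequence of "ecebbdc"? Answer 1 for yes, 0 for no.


Check if "ecbc" is a subsequence of "ecebbdc"
Greedy scan:
  Position 0 ('e'): matches sub[0] = 'e'
  Position 1 ('c'): matches sub[1] = 'c'
  Position 2 ('e'): no match needed
  Position 3 ('b'): matches sub[2] = 'b'
  Position 4 ('b'): no match needed
  Position 5 ('d'): no match needed
  Position 6 ('c'): matches sub[3] = 'c'
All 4 characters matched => is a subsequence

1


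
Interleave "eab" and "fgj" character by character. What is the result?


Interleaving "eab" and "fgj":
  Position 0: 'e' from first, 'f' from second => "ef"
  Position 1: 'a' from first, 'g' from second => "ag"
  Position 2: 'b' from first, 'j' from second => "bj"
Result: efagbj

efagbj


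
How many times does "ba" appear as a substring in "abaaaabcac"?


Searching for "ba" in "abaaaabcac"
Scanning each position:
  Position 0: "ab" => no
  Position 1: "ba" => MATCH
  Position 2: "aa" => no
  Position 3: "aa" => no
  Position 4: "aa" => no
  Position 5: "ab" => no
  Position 6: "bc" => no
  Position 7: "ca" => no
  Position 8: "ac" => no
Total occurrences: 1

1


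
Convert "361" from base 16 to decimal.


Input: "361" in base 16
Positional expansion:
  Digit '3' (value 3) x 16^2 = 768
  Digit '6' (value 6) x 16^1 = 96
  Digit '1' (value 1) x 16^0 = 1
Sum = 865

865


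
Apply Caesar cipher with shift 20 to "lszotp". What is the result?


Caesar cipher: shift "lszotp" by 20
  'l' (pos 11) + 20 = pos 5 = 'f'
  's' (pos 18) + 20 = pos 12 = 'm'
  'z' (pos 25) + 20 = pos 19 = 't'
  'o' (pos 14) + 20 = pos 8 = 'i'
  't' (pos 19) + 20 = pos 13 = 'n'
  'p' (pos 15) + 20 = pos 9 = 'j'
Result: fmtinj

fmtinj


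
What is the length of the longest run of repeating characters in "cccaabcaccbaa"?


Input: "cccaabcaccbaa"
Scanning for longest run:
  Position 1 ('c'): continues run of 'c', length=2
  Position 2 ('c'): continues run of 'c', length=3
  Position 3 ('a'): new char, reset run to 1
  Position 4 ('a'): continues run of 'a', length=2
  Position 5 ('b'): new char, reset run to 1
  Position 6 ('c'): new char, reset run to 1
  Position 7 ('a'): new char, reset run to 1
  Position 8 ('c'): new char, reset run to 1
  Position 9 ('c'): continues run of 'c', length=2
  Position 10 ('b'): new char, reset run to 1
  Position 11 ('a'): new char, reset run to 1
  Position 12 ('a'): continues run of 'a', length=2
Longest run: 'c' with length 3

3


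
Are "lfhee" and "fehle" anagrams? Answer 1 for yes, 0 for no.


Strings: "lfhee", "fehle"
Sorted first:  eefhl
Sorted second: eefhl
Sorted forms match => anagrams

1


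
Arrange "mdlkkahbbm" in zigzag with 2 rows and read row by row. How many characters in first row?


Zigzag "mdlkkahbbm" into 2 rows:
Placing characters:
  'm' => row 0
  'd' => row 1
  'l' => row 0
  'k' => row 1
  'k' => row 0
  'a' => row 1
  'h' => row 0
  'b' => row 1
  'b' => row 0
  'm' => row 1
Rows:
  Row 0: "mlkhb"
  Row 1: "dkabm"
First row length: 5

5


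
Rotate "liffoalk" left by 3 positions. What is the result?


Input: "liffoalk", rotate left by 3
First 3 characters: "lif"
Remaining characters: "foalk"
Concatenate remaining + first: "foalk" + "lif" = "foalklif"

foalklif


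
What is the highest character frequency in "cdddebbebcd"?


Input: cdddebbebcd
Character counts:
  'b': 3
  'c': 2
  'd': 4
  'e': 2
Maximum frequency: 4

4


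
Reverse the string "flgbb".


Input: flgbb
Reading characters right to left:
  Position 4: 'b'
  Position 3: 'b'
  Position 2: 'g'
  Position 1: 'l'
  Position 0: 'f'
Reversed: bbglf

bbglf


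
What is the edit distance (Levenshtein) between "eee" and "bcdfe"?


Computing edit distance: "eee" -> "bcdfe"
DP table:
           b    c    d    f    e
      0    1    2    3    4    5
  e   1    1    2    3    4    4
  e   2    2    2    3    4    4
  e   3    3    3    3    4    4
Edit distance = dp[3][5] = 4

4


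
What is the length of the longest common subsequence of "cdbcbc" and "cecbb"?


LCS of "cdbcbc" and "cecbb"
DP table:
           c    e    c    b    b
      0    0    0    0    0    0
  c   0    1    1    1    1    1
  d   0    1    1    1    1    1
  b   0    1    1    1    2    2
  c   0    1    1    2    2    2
  b   0    1    1    2    3    3
  c   0    1    1    2    3    3
LCS length = dp[6][5] = 3

3


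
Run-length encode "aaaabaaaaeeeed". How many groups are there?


Input: aaaabaaaaeeeed
Scanning for consecutive runs:
  Group 1: 'a' x 4 (positions 0-3)
  Group 2: 'b' x 1 (positions 4-4)
  Group 3: 'a' x 4 (positions 5-8)
  Group 4: 'e' x 4 (positions 9-12)
  Group 5: 'd' x 1 (positions 13-13)
Total groups: 5

5


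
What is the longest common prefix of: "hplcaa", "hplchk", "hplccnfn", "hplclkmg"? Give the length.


Words: hplcaa, hplchk, hplccnfn, hplclkmg
  Position 0: all 'h' => match
  Position 1: all 'p' => match
  Position 2: all 'l' => match
  Position 3: all 'c' => match
  Position 4: ('a', 'h', 'c', 'l') => mismatch, stop
LCP = "hplc" (length 4)

4


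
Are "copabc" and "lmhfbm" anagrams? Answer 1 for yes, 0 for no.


Strings: "copabc", "lmhfbm"
Sorted first:  abccop
Sorted second: bfhlmm
Differ at position 0: 'a' vs 'b' => not anagrams

0


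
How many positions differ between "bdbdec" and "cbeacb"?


Comparing "bdbdec" and "cbeacb" position by position:
  Position 0: 'b' vs 'c' => DIFFER
  Position 1: 'd' vs 'b' => DIFFER
  Position 2: 'b' vs 'e' => DIFFER
  Position 3: 'd' vs 'a' => DIFFER
  Position 4: 'e' vs 'c' => DIFFER
  Position 5: 'c' vs 'b' => DIFFER
Positions that differ: 6

6


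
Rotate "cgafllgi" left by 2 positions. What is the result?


Input: "cgafllgi", rotate left by 2
First 2 characters: "cg"
Remaining characters: "afllgi"
Concatenate remaining + first: "afllgi" + "cg" = "afllgicg"

afllgicg


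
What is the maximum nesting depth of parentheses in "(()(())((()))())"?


Input: "(()(())((()))())"
Tracking depth:
  Position 0 '(': depth becomes 1
  Position 1 '(': depth becomes 2
  Position 2 ')': depth becomes 1
  Position 3 '(': depth becomes 2
  Position 4 '(': depth becomes 3
  Position 5 ')': depth becomes 2
  Position 6 ')': depth becomes 1
  Position 7 '(': depth becomes 2
  Position 8 '(': depth becomes 3
  Position 9 '(': depth becomes 4
  Position 10 ')': depth becomes 3
  Position 11 ')': depth becomes 2
  Position 12 ')': depth becomes 1
  Position 13 '(': depth becomes 2
  Position 14 ')': depth becomes 1
  Position 15 ')': depth becomes 0
Maximum depth reached: 4

4


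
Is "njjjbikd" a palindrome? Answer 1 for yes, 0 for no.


Input: njjjbikd
Reversed: dkibjjjn
  Compare pos 0 ('n') with pos 7 ('d'): MISMATCH
  Compare pos 1 ('j') with pos 6 ('k'): MISMATCH
  Compare pos 2 ('j') with pos 5 ('i'): MISMATCH
  Compare pos 3 ('j') with pos 4 ('b'): MISMATCH
Result: not a palindrome

0


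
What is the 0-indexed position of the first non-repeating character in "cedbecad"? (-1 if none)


Input: cedbecad
Character frequencies:
  'a': 1
  'b': 1
  'c': 2
  'd': 2
  'e': 2
Scanning left to right for freq == 1:
  Position 0 ('c'): freq=2, skip
  Position 1 ('e'): freq=2, skip
  Position 2 ('d'): freq=2, skip
  Position 3 ('b'): unique! => answer = 3

3


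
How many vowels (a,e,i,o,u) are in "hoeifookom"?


Input: hoeifookom
Checking each character:
  'h' at position 0: consonant
  'o' at position 1: vowel (running total: 1)
  'e' at position 2: vowel (running total: 2)
  'i' at position 3: vowel (running total: 3)
  'f' at position 4: consonant
  'o' at position 5: vowel (running total: 4)
  'o' at position 6: vowel (running total: 5)
  'k' at position 7: consonant
  'o' at position 8: vowel (running total: 6)
  'm' at position 9: consonant
Total vowels: 6

6


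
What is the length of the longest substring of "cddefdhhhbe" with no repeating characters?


Input: "cddefdhhhbe"
Sliding window (track last position of each char):
  Position 0 ('c'): window [0,0] length 1 -- new best
  Position 1 ('d'): window [0,1] length 2 -- new best
  Position 2 ('d'): repeat (last at 1), move window start to 2
  Position 2 ('d'): window [2,2] length 1
  Position 3 ('e'): window [2,3] length 2
  Position 4 ('f'): window [2,4] length 3 -- new best
  Position 5 ('d'): repeat (last at 2), move window start to 3
  Position 5 ('d'): window [3,5] length 3
  Position 6 ('h'): window [3,6] length 4 -- new best
  Position 7 ('h'): repeat (last at 6), move window start to 7
  Position 7 ('h'): window [7,7] length 1
  Position 8 ('h'): repeat (last at 7), move window start to 8
  Position 8 ('h'): window [8,8] length 1
  Position 9 ('b'): window [8,9] length 2
  Position 10 ('e'): window [8,10] length 3
Longest substring with no repeats: "efdh" with length 4

4


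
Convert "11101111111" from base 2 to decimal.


Input: "11101111111" in base 2
Positional expansion:
  Digit '1' (value 1) x 2^10 = 1024
  Digit '1' (value 1) x 2^9 = 512
  Digit '1' (value 1) x 2^8 = 256
  Digit '0' (value 0) x 2^7 = 0
  Digit '1' (value 1) x 2^6 = 64
  Digit '1' (value 1) x 2^5 = 32
  Digit '1' (value 1) x 2^4 = 16
  Digit '1' (value 1) x 2^3 = 8
  Digit '1' (value 1) x 2^2 = 4
  Digit '1' (value 1) x 2^1 = 2
  Digit '1' (value 1) x 2^0 = 1
Sum = 1919

1919


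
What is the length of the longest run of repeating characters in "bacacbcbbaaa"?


Input: "bacacbcbbaaa"
Scanning for longest run:
  Position 1 ('a'): new char, reset run to 1
  Position 2 ('c'): new char, reset run to 1
  Position 3 ('a'): new char, reset run to 1
  Position 4 ('c'): new char, reset run to 1
  Position 5 ('b'): new char, reset run to 1
  Position 6 ('c'): new char, reset run to 1
  Position 7 ('b'): new char, reset run to 1
  Position 8 ('b'): continues run of 'b', length=2
  Position 9 ('a'): new char, reset run to 1
  Position 10 ('a'): continues run of 'a', length=2
  Position 11 ('a'): continues run of 'a', length=3
Longest run: 'a' with length 3

3


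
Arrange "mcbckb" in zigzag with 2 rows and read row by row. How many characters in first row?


Zigzag "mcbckb" into 2 rows:
Placing characters:
  'm' => row 0
  'c' => row 1
  'b' => row 0
  'c' => row 1
  'k' => row 0
  'b' => row 1
Rows:
  Row 0: "mbk"
  Row 1: "ccb"
First row length: 3

3


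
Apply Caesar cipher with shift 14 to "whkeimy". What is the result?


Caesar cipher: shift "whkeimy" by 14
  'w' (pos 22) + 14 = pos 10 = 'k'
  'h' (pos 7) + 14 = pos 21 = 'v'
  'k' (pos 10) + 14 = pos 24 = 'y'
  'e' (pos 4) + 14 = pos 18 = 's'
  'i' (pos 8) + 14 = pos 22 = 'w'
  'm' (pos 12) + 14 = pos 0 = 'a'
  'y' (pos 24) + 14 = pos 12 = 'm'
Result: kvyswam

kvyswam


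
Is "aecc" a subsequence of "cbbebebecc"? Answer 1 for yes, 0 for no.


Check if "aecc" is a subsequence of "cbbebebecc"
Greedy scan:
  Position 0 ('c'): no match needed
  Position 1 ('b'): no match needed
  Position 2 ('b'): no match needed
  Position 3 ('e'): no match needed
  Position 4 ('b'): no match needed
  Position 5 ('e'): no match needed
  Position 6 ('b'): no match needed
  Position 7 ('e'): no match needed
  Position 8 ('c'): no match needed
  Position 9 ('c'): no match needed
Only matched 0/4 characters => not a subsequence

0


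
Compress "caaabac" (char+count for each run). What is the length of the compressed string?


Input: caaabac
Runs:
  'c' x 1 => "c1"
  'a' x 3 => "a3"
  'b' x 1 => "b1"
  'a' x 1 => "a1"
  'c' x 1 => "c1"
Compressed: "c1a3b1a1c1"
Compressed length: 10

10


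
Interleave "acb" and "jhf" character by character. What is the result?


Interleaving "acb" and "jhf":
  Position 0: 'a' from first, 'j' from second => "aj"
  Position 1: 'c' from first, 'h' from second => "ch"
  Position 2: 'b' from first, 'f' from second => "bf"
Result: ajchbf

ajchbf


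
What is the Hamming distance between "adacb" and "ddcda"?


Comparing "adacb" and "ddcda" position by position:
  Position 0: 'a' vs 'd' => differ
  Position 1: 'd' vs 'd' => same
  Position 2: 'a' vs 'c' => differ
  Position 3: 'c' vs 'd' => differ
  Position 4: 'b' vs 'a' => differ
Total differences (Hamming distance): 4

4


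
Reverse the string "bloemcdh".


Input: bloemcdh
Reading characters right to left:
  Position 7: 'h'
  Position 6: 'd'
  Position 5: 'c'
  Position 4: 'm'
  Position 3: 'e'
  Position 2: 'o'
  Position 1: 'l'
  Position 0: 'b'
Reversed: hdcmeolb

hdcmeolb


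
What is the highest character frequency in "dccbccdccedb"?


Input: dccbccdccedb
Character counts:
  'b': 2
  'c': 6
  'd': 3
  'e': 1
Maximum frequency: 6

6


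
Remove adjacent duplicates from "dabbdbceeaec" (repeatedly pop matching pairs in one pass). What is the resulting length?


Input: dabbdbceeaec
Stack-based adjacent duplicate removal:
  Read 'd': push. Stack: d
  Read 'a': push. Stack: da
  Read 'b': push. Stack: dab
  Read 'b': matches stack top 'b' => pop. Stack: da
  Read 'd': push. Stack: dad
  Read 'b': push. Stack: dadb
  Read 'c': push. Stack: dadbc
  Read 'e': push. Stack: dadbce
  Read 'e': matches stack top 'e' => pop. Stack: dadbc
  Read 'a': push. Stack: dadbca
  Read 'e': push. Stack: dadbcae
  Read 'c': push. Stack: dadbcaec
Final stack: "dadbcaec" (length 8)

8


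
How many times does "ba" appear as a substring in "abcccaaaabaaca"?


Searching for "ba" in "abcccaaaabaaca"
Scanning each position:
  Position 0: "ab" => no
  Position 1: "bc" => no
  Position 2: "cc" => no
  Position 3: "cc" => no
  Position 4: "ca" => no
  Position 5: "aa" => no
  Position 6: "aa" => no
  Position 7: "aa" => no
  Position 8: "ab" => no
  Position 9: "ba" => MATCH
  Position 10: "aa" => no
  Position 11: "ac" => no
  Position 12: "ca" => no
Total occurrences: 1

1


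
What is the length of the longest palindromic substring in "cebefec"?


Input: "cebefec"
Checking substrings for palindromes:
  [1:4] "ebe" (len 3) => palindrome
  [3:6] "efe" (len 3) => palindrome
Longest palindromic substring: "ebe" with length 3

3


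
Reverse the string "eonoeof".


Input: eonoeof
Reading characters right to left:
  Position 6: 'f'
  Position 5: 'o'
  Position 4: 'e'
  Position 3: 'o'
  Position 2: 'n'
  Position 1: 'o'
  Position 0: 'e'
Reversed: foeonoe

foeonoe


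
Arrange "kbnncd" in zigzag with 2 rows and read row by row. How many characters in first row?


Zigzag "kbnncd" into 2 rows:
Placing characters:
  'k' => row 0
  'b' => row 1
  'n' => row 0
  'n' => row 1
  'c' => row 0
  'd' => row 1
Rows:
  Row 0: "knc"
  Row 1: "bnd"
First row length: 3

3


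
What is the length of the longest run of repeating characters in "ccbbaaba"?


Input: "ccbbaaba"
Scanning for longest run:
  Position 1 ('c'): continues run of 'c', length=2
  Position 2 ('b'): new char, reset run to 1
  Position 3 ('b'): continues run of 'b', length=2
  Position 4 ('a'): new char, reset run to 1
  Position 5 ('a'): continues run of 'a', length=2
  Position 6 ('b'): new char, reset run to 1
  Position 7 ('a'): new char, reset run to 1
Longest run: 'c' with length 2

2


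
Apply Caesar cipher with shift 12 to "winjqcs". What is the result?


Caesar cipher: shift "winjqcs" by 12
  'w' (pos 22) + 12 = pos 8 = 'i'
  'i' (pos 8) + 12 = pos 20 = 'u'
  'n' (pos 13) + 12 = pos 25 = 'z'
  'j' (pos 9) + 12 = pos 21 = 'v'
  'q' (pos 16) + 12 = pos 2 = 'c'
  'c' (pos 2) + 12 = pos 14 = 'o'
  's' (pos 18) + 12 = pos 4 = 'e'
Result: iuzvcoe

iuzvcoe


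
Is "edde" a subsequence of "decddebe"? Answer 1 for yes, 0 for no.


Check if "edde" is a subsequence of "decddebe"
Greedy scan:
  Position 0 ('d'): no match needed
  Position 1 ('e'): matches sub[0] = 'e'
  Position 2 ('c'): no match needed
  Position 3 ('d'): matches sub[1] = 'd'
  Position 4 ('d'): matches sub[2] = 'd'
  Position 5 ('e'): matches sub[3] = 'e'
  Position 6 ('b'): no match needed
  Position 7 ('e'): no match needed
All 4 characters matched => is a subsequence

1


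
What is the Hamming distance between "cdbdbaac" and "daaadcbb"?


Comparing "cdbdbaac" and "daaadcbb" position by position:
  Position 0: 'c' vs 'd' => differ
  Position 1: 'd' vs 'a' => differ
  Position 2: 'b' vs 'a' => differ
  Position 3: 'd' vs 'a' => differ
  Position 4: 'b' vs 'd' => differ
  Position 5: 'a' vs 'c' => differ
  Position 6: 'a' vs 'b' => differ
  Position 7: 'c' vs 'b' => differ
Total differences (Hamming distance): 8

8


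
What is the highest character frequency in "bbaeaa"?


Input: bbaeaa
Character counts:
  'a': 3
  'b': 2
  'e': 1
Maximum frequency: 3

3


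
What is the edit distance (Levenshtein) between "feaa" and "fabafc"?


Computing edit distance: "feaa" -> "fabafc"
DP table:
           f    a    b    a    f    c
      0    1    2    3    4    5    6
  f   1    0    1    2    3    4    5
  e   2    1    1    2    3    4    5
  a   3    2    1    2    2    3    4
  a   4    3    2    2    2    3    4
Edit distance = dp[4][6] = 4

4


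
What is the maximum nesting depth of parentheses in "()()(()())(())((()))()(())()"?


Input: "()()(()())(())((()))()(())()"
Tracking depth:
  Position 0 '(': depth becomes 1
  Position 1 ')': depth becomes 0
  Position 2 '(': depth becomes 1
  Position 3 ')': depth becomes 0
  Position 4 '(': depth becomes 1
  Position 5 '(': depth becomes 2
  Position 6 ')': depth becomes 1
  Position 7 '(': depth becomes 2
  Position 8 ')': depth becomes 1
  Position 9 ')': depth becomes 0
  Position 10 '(': depth becomes 1
  Position 11 '(': depth becomes 2
  Position 12 ')': depth becomes 1
  Position 13 ')': depth becomes 0
  Position 14 '(': depth becomes 1
  Position 15 '(': depth becomes 2
  Position 16 '(': depth becomes 3
  Position 17 ')': depth becomes 2
  Position 18 ')': depth becomes 1
  Position 19 ')': depth becomes 0
  Position 20 '(': depth becomes 1
  Position 21 ')': depth becomes 0
  Position 22 '(': depth becomes 1
  Position 23 '(': depth becomes 2
  Position 24 ')': depth becomes 1
  Position 25 ')': depth becomes 0
  Position 26 '(': depth becomes 1
  Position 27 ')': depth becomes 0
Maximum depth reached: 3

3


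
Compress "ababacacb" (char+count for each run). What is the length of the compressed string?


Input: ababacacb
Runs:
  'a' x 1 => "a1"
  'b' x 1 => "b1"
  'a' x 1 => "a1"
  'b' x 1 => "b1"
  'a' x 1 => "a1"
  'c' x 1 => "c1"
  'a' x 1 => "a1"
  'c' x 1 => "c1"
  'b' x 1 => "b1"
Compressed: "a1b1a1b1a1c1a1c1b1"
Compressed length: 18

18


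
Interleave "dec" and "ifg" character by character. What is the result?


Interleaving "dec" and "ifg":
  Position 0: 'd' from first, 'i' from second => "di"
  Position 1: 'e' from first, 'f' from second => "ef"
  Position 2: 'c' from first, 'g' from second => "cg"
Result: diefcg

diefcg


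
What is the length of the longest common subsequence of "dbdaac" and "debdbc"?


LCS of "dbdaac" and "debdbc"
DP table:
           d    e    b    d    b    c
      0    0    0    0    0    0    0
  d   0    1    1    1    1    1    1
  b   0    1    1    2    2    2    2
  d   0    1    1    2    3    3    3
  a   0    1    1    2    3    3    3
  a   0    1    1    2    3    3    3
  c   0    1    1    2    3    3    4
LCS length = dp[6][6] = 4

4


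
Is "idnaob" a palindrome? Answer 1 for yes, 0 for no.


Input: idnaob
Reversed: boandi
  Compare pos 0 ('i') with pos 5 ('b'): MISMATCH
  Compare pos 1 ('d') with pos 4 ('o'): MISMATCH
  Compare pos 2 ('n') with pos 3 ('a'): MISMATCH
Result: not a palindrome

0


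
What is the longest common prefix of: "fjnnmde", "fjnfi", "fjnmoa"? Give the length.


Words: fjnnmde, fjnfi, fjnmoa
  Position 0: all 'f' => match
  Position 1: all 'j' => match
  Position 2: all 'n' => match
  Position 3: ('n', 'f', 'm') => mismatch, stop
LCP = "fjn" (length 3)

3


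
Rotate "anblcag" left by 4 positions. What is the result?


Input: "anblcag", rotate left by 4
First 4 characters: "anbl"
Remaining characters: "cag"
Concatenate remaining + first: "cag" + "anbl" = "caganbl"

caganbl


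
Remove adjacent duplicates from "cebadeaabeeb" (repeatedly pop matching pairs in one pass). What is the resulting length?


Input: cebadeaabeeb
Stack-based adjacent duplicate removal:
  Read 'c': push. Stack: c
  Read 'e': push. Stack: ce
  Read 'b': push. Stack: ceb
  Read 'a': push. Stack: ceba
  Read 'd': push. Stack: cebad
  Read 'e': push. Stack: cebade
  Read 'a': push. Stack: cebadea
  Read 'a': matches stack top 'a' => pop. Stack: cebade
  Read 'b': push. Stack: cebadeb
  Read 'e': push. Stack: cebadebe
  Read 'e': matches stack top 'e' => pop. Stack: cebadeb
  Read 'b': matches stack top 'b' => pop. Stack: cebade
Final stack: "cebade" (length 6)

6


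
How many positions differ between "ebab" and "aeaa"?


Comparing "ebab" and "aeaa" position by position:
  Position 0: 'e' vs 'a' => DIFFER
  Position 1: 'b' vs 'e' => DIFFER
  Position 2: 'a' vs 'a' => same
  Position 3: 'b' vs 'a' => DIFFER
Positions that differ: 3

3


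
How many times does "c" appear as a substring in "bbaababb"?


Searching for "c" in "bbaababb"
Scanning each position:
  Position 0: "b" => no
  Position 1: "b" => no
  Position 2: "a" => no
  Position 3: "a" => no
  Position 4: "b" => no
  Position 5: "a" => no
  Position 6: "b" => no
  Position 7: "b" => no
Total occurrences: 0

0


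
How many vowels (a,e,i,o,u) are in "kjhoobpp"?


Input: kjhoobpp
Checking each character:
  'k' at position 0: consonant
  'j' at position 1: consonant
  'h' at position 2: consonant
  'o' at position 3: vowel (running total: 1)
  'o' at position 4: vowel (running total: 2)
  'b' at position 5: consonant
  'p' at position 6: consonant
  'p' at position 7: consonant
Total vowels: 2

2


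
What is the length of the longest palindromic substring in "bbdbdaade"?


Input: "bbdbdaade"
Checking substrings for palindromes:
  [4:8] "daad" (len 4) => palindrome
  [1:4] "bdb" (len 3) => palindrome
  [2:5] "dbd" (len 3) => palindrome
  [0:2] "bb" (len 2) => palindrome
  [5:7] "aa" (len 2) => palindrome
Longest palindromic substring: "daad" with length 4

4


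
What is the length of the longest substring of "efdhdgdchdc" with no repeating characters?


Input: "efdhdgdchdc"
Sliding window (track last position of each char):
  Position 0 ('e'): window [0,0] length 1 -- new best
  Position 1 ('f'): window [0,1] length 2 -- new best
  Position 2 ('d'): window [0,2] length 3 -- new best
  Position 3 ('h'): window [0,3] length 4 -- new best
  Position 4 ('d'): repeat (last at 2), move window start to 3
  Position 4 ('d'): window [3,4] length 2
  Position 5 ('g'): window [3,5] length 3
  Position 6 ('d'): repeat (last at 4), move window start to 5
  Position 6 ('d'): window [5,6] length 2
  Position 7 ('c'): window [5,7] length 3
  Position 8 ('h'): window [5,8] length 4
  Position 9 ('d'): repeat (last at 6), move window start to 7
  Position 9 ('d'): window [7,9] length 3
  Position 10 ('c'): repeat (last at 7), move window start to 8
  Position 10 ('c'): window [8,10] length 3
Longest substring with no repeats: "efdh" with length 4

4


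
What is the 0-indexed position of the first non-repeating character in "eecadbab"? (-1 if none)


Input: eecadbab
Character frequencies:
  'a': 2
  'b': 2
  'c': 1
  'd': 1
  'e': 2
Scanning left to right for freq == 1:
  Position 0 ('e'): freq=2, skip
  Position 1 ('e'): freq=2, skip
  Position 2 ('c'): unique! => answer = 2

2


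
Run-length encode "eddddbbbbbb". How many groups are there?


Input: eddddbbbbbb
Scanning for consecutive runs:
  Group 1: 'e' x 1 (positions 0-0)
  Group 2: 'd' x 4 (positions 1-4)
  Group 3: 'b' x 6 (positions 5-10)
Total groups: 3

3


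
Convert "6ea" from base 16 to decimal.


Input: "6ea" in base 16
Positional expansion:
  Digit '6' (value 6) x 16^2 = 1536
  Digit 'e' (value 14) x 16^1 = 224
  Digit 'a' (value 10) x 16^0 = 10
Sum = 1770

1770


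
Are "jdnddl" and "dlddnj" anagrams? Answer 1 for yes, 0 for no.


Strings: "jdnddl", "dlddnj"
Sorted first:  dddjln
Sorted second: dddjln
Sorted forms match => anagrams

1


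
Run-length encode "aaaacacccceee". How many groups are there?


Input: aaaacacccceee
Scanning for consecutive runs:
  Group 1: 'a' x 4 (positions 0-3)
  Group 2: 'c' x 1 (positions 4-4)
  Group 3: 'a' x 1 (positions 5-5)
  Group 4: 'c' x 4 (positions 6-9)
  Group 5: 'e' x 3 (positions 10-12)
Total groups: 5

5


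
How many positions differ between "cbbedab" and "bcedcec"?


Comparing "cbbedab" and "bcedcec" position by position:
  Position 0: 'c' vs 'b' => DIFFER
  Position 1: 'b' vs 'c' => DIFFER
  Position 2: 'b' vs 'e' => DIFFER
  Position 3: 'e' vs 'd' => DIFFER
  Position 4: 'd' vs 'c' => DIFFER
  Position 5: 'a' vs 'e' => DIFFER
  Position 6: 'b' vs 'c' => DIFFER
Positions that differ: 7

7


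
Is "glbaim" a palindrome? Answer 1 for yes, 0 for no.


Input: glbaim
Reversed: miablg
  Compare pos 0 ('g') with pos 5 ('m'): MISMATCH
  Compare pos 1 ('l') with pos 4 ('i'): MISMATCH
  Compare pos 2 ('b') with pos 3 ('a'): MISMATCH
Result: not a palindrome

0


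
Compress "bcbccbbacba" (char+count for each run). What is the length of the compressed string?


Input: bcbccbbacba
Runs:
  'b' x 1 => "b1"
  'c' x 1 => "c1"
  'b' x 1 => "b1"
  'c' x 2 => "c2"
  'b' x 2 => "b2"
  'a' x 1 => "a1"
  'c' x 1 => "c1"
  'b' x 1 => "b1"
  'a' x 1 => "a1"
Compressed: "b1c1b1c2b2a1c1b1a1"
Compressed length: 18

18


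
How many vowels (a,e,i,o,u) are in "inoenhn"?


Input: inoenhn
Checking each character:
  'i' at position 0: vowel (running total: 1)
  'n' at position 1: consonant
  'o' at position 2: vowel (running total: 2)
  'e' at position 3: vowel (running total: 3)
  'n' at position 4: consonant
  'h' at position 5: consonant
  'n' at position 6: consonant
Total vowels: 3

3


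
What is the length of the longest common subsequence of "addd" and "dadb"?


LCS of "addd" and "dadb"
DP table:
           d    a    d    b
      0    0    0    0    0
  a   0    0    1    1    1
  d   0    1    1    2    2
  d   0    1    1    2    2
  d   0    1    1    2    2
LCS length = dp[4][4] = 2

2


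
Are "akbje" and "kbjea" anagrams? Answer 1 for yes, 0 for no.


Strings: "akbje", "kbjea"
Sorted first:  abejk
Sorted second: abejk
Sorted forms match => anagrams

1


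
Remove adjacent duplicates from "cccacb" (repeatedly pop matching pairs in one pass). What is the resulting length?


Input: cccacb
Stack-based adjacent duplicate removal:
  Read 'c': push. Stack: c
  Read 'c': matches stack top 'c' => pop. Stack: (empty)
  Read 'c': push. Stack: c
  Read 'a': push. Stack: ca
  Read 'c': push. Stack: cac
  Read 'b': push. Stack: cacb
Final stack: "cacb" (length 4)

4


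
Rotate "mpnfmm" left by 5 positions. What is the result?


Input: "mpnfmm", rotate left by 5
First 5 characters: "mpnfm"
Remaining characters: "m"
Concatenate remaining + first: "m" + "mpnfm" = "mmpnfm"

mmpnfm


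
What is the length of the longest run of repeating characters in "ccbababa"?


Input: "ccbababa"
Scanning for longest run:
  Position 1 ('c'): continues run of 'c', length=2
  Position 2 ('b'): new char, reset run to 1
  Position 3 ('a'): new char, reset run to 1
  Position 4 ('b'): new char, reset run to 1
  Position 5 ('a'): new char, reset run to 1
  Position 6 ('b'): new char, reset run to 1
  Position 7 ('a'): new char, reset run to 1
Longest run: 'c' with length 2

2


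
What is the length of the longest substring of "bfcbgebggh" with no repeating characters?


Input: "bfcbgebggh"
Sliding window (track last position of each char):
  Position 0 ('b'): window [0,0] length 1 -- new best
  Position 1 ('f'): window [0,1] length 2 -- new best
  Position 2 ('c'): window [0,2] length 3 -- new best
  Position 3 ('b'): repeat (last at 0), move window start to 1
  Position 3 ('b'): window [1,3] length 3
  Position 4 ('g'): window [1,4] length 4 -- new best
  Position 5 ('e'): window [1,5] length 5 -- new best
  Position 6 ('b'): repeat (last at 3), move window start to 4
  Position 6 ('b'): window [4,6] length 3
  Position 7 ('g'): repeat (last at 4), move window start to 5
  Position 7 ('g'): window [5,7] length 3
  Position 8 ('g'): repeat (last at 7), move window start to 8
  Position 8 ('g'): window [8,8] length 1
  Position 9 ('h'): window [8,9] length 2
Longest substring with no repeats: "fcbge" with length 5

5


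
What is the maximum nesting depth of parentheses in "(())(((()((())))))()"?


Input: "(())(((()((())))))()"
Tracking depth:
  Position 0 '(': depth becomes 1
  Position 1 '(': depth becomes 2
  Position 2 ')': depth becomes 1
  Position 3 ')': depth becomes 0
  Position 4 '(': depth becomes 1
  Position 5 '(': depth becomes 2
  Position 6 '(': depth becomes 3
  Position 7 '(': depth becomes 4
  Position 8 ')': depth becomes 3
  Position 9 '(': depth becomes 4
  Position 10 '(': depth becomes 5
  Position 11 '(': depth becomes 6
  Position 12 ')': depth becomes 5
  Position 13 ')': depth becomes 4
  Position 14 ')': depth becomes 3
  Position 15 ')': depth becomes 2
  Position 16 ')': depth becomes 1
  Position 17 ')': depth becomes 0
  Position 18 '(': depth becomes 1
  Position 19 ')': depth becomes 0
Maximum depth reached: 6

6


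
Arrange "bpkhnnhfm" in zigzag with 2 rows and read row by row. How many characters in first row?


Zigzag "bpkhnnhfm" into 2 rows:
Placing characters:
  'b' => row 0
  'p' => row 1
  'k' => row 0
  'h' => row 1
  'n' => row 0
  'n' => row 1
  'h' => row 0
  'f' => row 1
  'm' => row 0
Rows:
  Row 0: "bknhm"
  Row 1: "phnf"
First row length: 5

5


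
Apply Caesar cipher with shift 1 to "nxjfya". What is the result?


Caesar cipher: shift "nxjfya" by 1
  'n' (pos 13) + 1 = pos 14 = 'o'
  'x' (pos 23) + 1 = pos 24 = 'y'
  'j' (pos 9) + 1 = pos 10 = 'k'
  'f' (pos 5) + 1 = pos 6 = 'g'
  'y' (pos 24) + 1 = pos 25 = 'z'
  'a' (pos 0) + 1 = pos 1 = 'b'
Result: oykgzb

oykgzb


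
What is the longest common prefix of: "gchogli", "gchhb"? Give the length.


Words: gchogli, gchhb
  Position 0: all 'g' => match
  Position 1: all 'c' => match
  Position 2: all 'h' => match
  Position 3: ('o', 'h') => mismatch, stop
LCP = "gch" (length 3)

3


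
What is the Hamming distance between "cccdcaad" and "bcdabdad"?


Comparing "cccdcaad" and "bcdabdad" position by position:
  Position 0: 'c' vs 'b' => differ
  Position 1: 'c' vs 'c' => same
  Position 2: 'c' vs 'd' => differ
  Position 3: 'd' vs 'a' => differ
  Position 4: 'c' vs 'b' => differ
  Position 5: 'a' vs 'd' => differ
  Position 6: 'a' vs 'a' => same
  Position 7: 'd' vs 'd' => same
Total differences (Hamming distance): 5

5


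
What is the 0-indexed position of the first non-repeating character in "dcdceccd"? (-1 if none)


Input: dcdceccd
Character frequencies:
  'c': 4
  'd': 3
  'e': 1
Scanning left to right for freq == 1:
  Position 0 ('d'): freq=3, skip
  Position 1 ('c'): freq=4, skip
  Position 2 ('d'): freq=3, skip
  Position 3 ('c'): freq=4, skip
  Position 4 ('e'): unique! => answer = 4

4


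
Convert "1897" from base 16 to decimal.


Input: "1897" in base 16
Positional expansion:
  Digit '1' (value 1) x 16^3 = 4096
  Digit '8' (value 8) x 16^2 = 2048
  Digit '9' (value 9) x 16^1 = 144
  Digit '7' (value 7) x 16^0 = 7
Sum = 6295

6295


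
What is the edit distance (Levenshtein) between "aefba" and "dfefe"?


Computing edit distance: "aefba" -> "dfefe"
DP table:
           d    f    e    f    e
      0    1    2    3    4    5
  a   1    1    2    3    4    5
  e   2    2    2    2    3    4
  f   3    3    2    3    2    3
  b   4    4    3    3    3    3
  a   5    5    4    4    4    4
Edit distance = dp[5][5] = 4

4


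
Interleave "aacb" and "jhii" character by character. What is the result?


Interleaving "aacb" and "jhii":
  Position 0: 'a' from first, 'j' from second => "aj"
  Position 1: 'a' from first, 'h' from second => "ah"
  Position 2: 'c' from first, 'i' from second => "ci"
  Position 3: 'b' from first, 'i' from second => "bi"
Result: ajahcibi

ajahcibi


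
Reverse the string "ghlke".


Input: ghlke
Reading characters right to left:
  Position 4: 'e'
  Position 3: 'k'
  Position 2: 'l'
  Position 1: 'h'
  Position 0: 'g'
Reversed: eklhg

eklhg


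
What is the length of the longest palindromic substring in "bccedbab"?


Input: "bccedbab"
Checking substrings for palindromes:
  [5:8] "bab" (len 3) => palindrome
  [1:3] "cc" (len 2) => palindrome
Longest palindromic substring: "bab" with length 3

3


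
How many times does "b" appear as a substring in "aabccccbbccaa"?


Searching for "b" in "aabccccbbccaa"
Scanning each position:
  Position 0: "a" => no
  Position 1: "a" => no
  Position 2: "b" => MATCH
  Position 3: "c" => no
  Position 4: "c" => no
  Position 5: "c" => no
  Position 6: "c" => no
  Position 7: "b" => MATCH
  Position 8: "b" => MATCH
  Position 9: "c" => no
  Position 10: "c" => no
  Position 11: "a" => no
  Position 12: "a" => no
Total occurrences: 3

3


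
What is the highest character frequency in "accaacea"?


Input: accaacea
Character counts:
  'a': 4
  'c': 3
  'e': 1
Maximum frequency: 4

4


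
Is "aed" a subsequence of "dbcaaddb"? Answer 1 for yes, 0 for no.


Check if "aed" is a subsequence of "dbcaaddb"
Greedy scan:
  Position 0 ('d'): no match needed
  Position 1 ('b'): no match needed
  Position 2 ('c'): no match needed
  Position 3 ('a'): matches sub[0] = 'a'
  Position 4 ('a'): no match needed
  Position 5 ('d'): no match needed
  Position 6 ('d'): no match needed
  Position 7 ('b'): no match needed
Only matched 1/3 characters => not a subsequence

0


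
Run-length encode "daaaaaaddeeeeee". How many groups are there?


Input: daaaaaaddeeeeee
Scanning for consecutive runs:
  Group 1: 'd' x 1 (positions 0-0)
  Group 2: 'a' x 6 (positions 1-6)
  Group 3: 'd' x 2 (positions 7-8)
  Group 4: 'e' x 6 (positions 9-14)
Total groups: 4

4


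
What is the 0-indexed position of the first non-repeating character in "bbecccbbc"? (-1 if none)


Input: bbecccbbc
Character frequencies:
  'b': 4
  'c': 4
  'e': 1
Scanning left to right for freq == 1:
  Position 0 ('b'): freq=4, skip
  Position 1 ('b'): freq=4, skip
  Position 2 ('e'): unique! => answer = 2

2


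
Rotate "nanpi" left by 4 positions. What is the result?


Input: "nanpi", rotate left by 4
First 4 characters: "nanp"
Remaining characters: "i"
Concatenate remaining + first: "i" + "nanp" = "inanp"

inanp


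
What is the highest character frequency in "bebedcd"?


Input: bebedcd
Character counts:
  'b': 2
  'c': 1
  'd': 2
  'e': 2
Maximum frequency: 2

2


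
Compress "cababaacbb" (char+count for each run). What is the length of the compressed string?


Input: cababaacbb
Runs:
  'c' x 1 => "c1"
  'a' x 1 => "a1"
  'b' x 1 => "b1"
  'a' x 1 => "a1"
  'b' x 1 => "b1"
  'a' x 2 => "a2"
  'c' x 1 => "c1"
  'b' x 2 => "b2"
Compressed: "c1a1b1a1b1a2c1b2"
Compressed length: 16

16


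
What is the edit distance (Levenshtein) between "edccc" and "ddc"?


Computing edit distance: "edccc" -> "ddc"
DP table:
           d    d    c
      0    1    2    3
  e   1    1    2    3
  d   2    1    1    2
  c   3    2    2    1
  c   4    3    3    2
  c   5    4    4    3
Edit distance = dp[5][3] = 3

3
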